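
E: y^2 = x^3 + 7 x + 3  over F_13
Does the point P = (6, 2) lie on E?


Check whether y^2 = x^3 + 7 x + 3 (mod 13) for (x, y) = (6, 2).
LHS: y^2 = 2^2 mod 13 = 4
RHS: x^3 + 7 x + 3 = 6^3 + 7*6 + 3 mod 13 = 1
LHS != RHS

No, not on the curve


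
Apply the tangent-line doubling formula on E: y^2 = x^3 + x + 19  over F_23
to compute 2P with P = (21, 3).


Doubling: s = (3 x1^2 + a) / (2 y1)
s = (3*21^2 + 1) / (2*3) mod 23 = 6
x3 = s^2 - 2 x1 mod 23 = 6^2 - 2*21 = 17
y3 = s (x1 - x3) - y1 mod 23 = 6 * (21 - 17) - 3 = 21

2P = (17, 21)


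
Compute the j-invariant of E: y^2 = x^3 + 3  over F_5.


Delta = -16(4 a^3 + 27 b^2) mod 5 = 2
-1728 * (4 a)^3 = -1728 * (4*0)^3 mod 5 = 0
j = 0 * 2^(-1) mod 5 = 0

j = 0 (mod 5)


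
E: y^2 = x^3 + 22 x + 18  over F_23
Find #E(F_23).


For each x in F_23, count y with y^2 = x^3 + 22 x + 18 mod 23:
  x = 0: RHS = 18, y in [8, 15]  -> 2 point(s)
  x = 1: RHS = 18, y in [8, 15]  -> 2 point(s)
  x = 2: RHS = 1, y in [1, 22]  -> 2 point(s)
  x = 4: RHS = 9, y in [3, 20]  -> 2 point(s)
  x = 5: RHS = 0, y in [0]  -> 1 point(s)
  x = 7: RHS = 9, y in [3, 20]  -> 2 point(s)
  x = 8: RHS = 16, y in [4, 19]  -> 2 point(s)
  x = 9: RHS = 2, y in [5, 18]  -> 2 point(s)
  x = 11: RHS = 4, y in [2, 21]  -> 2 point(s)
  x = 12: RHS = 9, y in [3, 20]  -> 2 point(s)
  x = 16: RHS = 4, y in [2, 21]  -> 2 point(s)
  x = 18: RHS = 13, y in [6, 17]  -> 2 point(s)
  x = 19: RHS = 4, y in [2, 21]  -> 2 point(s)
  x = 21: RHS = 12, y in [9, 14]  -> 2 point(s)
  x = 22: RHS = 18, y in [8, 15]  -> 2 point(s)
Affine points: 29. Add the point at infinity: total = 30.

#E(F_23) = 30


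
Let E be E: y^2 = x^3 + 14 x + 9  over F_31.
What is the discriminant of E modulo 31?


4 a^3 + 27 b^2 = 4*14^3 + 27*9^2 = 10976 + 2187 = 13163
Delta = -16 * (13163) = -210608
Delta mod 31 = 6

Delta = 6 (mod 31)


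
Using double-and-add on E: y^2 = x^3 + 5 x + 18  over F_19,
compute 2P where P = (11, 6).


k = 2 = 10_2 (binary, LSB first: 01)
Double-and-add from P = (11, 6):
  bit 0 = 0: acc unchanged = O
  bit 1 = 1: acc = O + (17, 0) = (17, 0)

2P = (17, 0)


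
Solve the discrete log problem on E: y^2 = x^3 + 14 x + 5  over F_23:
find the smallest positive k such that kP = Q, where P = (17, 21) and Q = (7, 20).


Enumerate multiples of P until we hit Q = (7, 20):
  1P = (17, 21)
  2P = (5, 4)
  3P = (7, 20)
Match found at i = 3.

k = 3


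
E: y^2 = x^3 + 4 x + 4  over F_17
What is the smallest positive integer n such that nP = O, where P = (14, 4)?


Compute successive multiples of P until we hit O:
  1P = (14, 4)
  2P = (8, 15)
  3P = (13, 14)
  4P = (5, 8)
  5P = (11, 6)
  6P = (0, 15)
  7P = (7, 16)
  8P = (9, 2)
  ... (continuing to 25P)
  25P = O

ord(P) = 25


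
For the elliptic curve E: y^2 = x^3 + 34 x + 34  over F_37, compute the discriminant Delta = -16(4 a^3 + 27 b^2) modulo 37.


4 a^3 + 27 b^2 = 4*34^3 + 27*34^2 = 157216 + 31212 = 188428
Delta = -16 * (188428) = -3014848
Delta mod 37 = 23

Delta = 23 (mod 37)


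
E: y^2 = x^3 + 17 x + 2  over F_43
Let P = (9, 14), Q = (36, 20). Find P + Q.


P != Q, so use the chord formula.
s = (y2 - y1) / (x2 - x1) = (6) / (27) mod 43 = 5
x3 = s^2 - x1 - x2 mod 43 = 5^2 - 9 - 36 = 23
y3 = s (x1 - x3) - y1 mod 43 = 5 * (9 - 23) - 14 = 2

P + Q = (23, 2)


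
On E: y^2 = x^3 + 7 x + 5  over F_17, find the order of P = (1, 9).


Compute successive multiples of P until we hit O:
  1P = (1, 9)
  2P = (13, 7)
  3P = (12, 7)
  4P = (6, 12)
  5P = (9, 10)
  6P = (11, 11)
  7P = (3, 11)
  8P = (14, 12)
  ... (continuing to 20P)
  20P = O

ord(P) = 20


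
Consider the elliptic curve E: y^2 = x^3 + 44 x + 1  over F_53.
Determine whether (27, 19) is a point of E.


Check whether y^2 = x^3 + 44 x + 1 (mod 53) for (x, y) = (27, 19).
LHS: y^2 = 19^2 mod 53 = 43
RHS: x^3 + 44 x + 1 = 27^3 + 44*27 + 1 mod 53 = 43
LHS = RHS

Yes, on the curve


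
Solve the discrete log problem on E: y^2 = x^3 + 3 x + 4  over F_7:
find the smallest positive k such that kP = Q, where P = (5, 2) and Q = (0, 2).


Enumerate multiples of P until we hit Q = (0, 2):
  1P = (5, 2)
  2P = (1, 6)
  3P = (2, 2)
  4P = (0, 5)
  5P = (6, 0)
  6P = (0, 2)
Match found at i = 6.

k = 6


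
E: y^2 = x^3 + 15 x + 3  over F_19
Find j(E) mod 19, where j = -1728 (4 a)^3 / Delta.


Delta = -16(4 a^3 + 27 b^2) mod 19 = 18
-1728 * (4 a)^3 = -1728 * (4*15)^3 mod 19 = 8
j = 8 * 18^(-1) mod 19 = 11

j = 11 (mod 19)


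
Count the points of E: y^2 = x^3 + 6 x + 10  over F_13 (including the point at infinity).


For each x in F_13, count y with y^2 = x^3 + 6 x + 10 mod 13:
  x = 0: RHS = 10, y in [6, 7]  -> 2 point(s)
  x = 1: RHS = 4, y in [2, 11]  -> 2 point(s)
  x = 2: RHS = 4, y in [2, 11]  -> 2 point(s)
  x = 3: RHS = 3, y in [4, 9]  -> 2 point(s)
  x = 5: RHS = 9, y in [3, 10]  -> 2 point(s)
  x = 9: RHS = 0, y in [0]  -> 1 point(s)
  x = 10: RHS = 4, y in [2, 11]  -> 2 point(s)
  x = 11: RHS = 3, y in [4, 9]  -> 2 point(s)
  x = 12: RHS = 3, y in [4, 9]  -> 2 point(s)
Affine points: 17. Add the point at infinity: total = 18.

#E(F_13) = 18


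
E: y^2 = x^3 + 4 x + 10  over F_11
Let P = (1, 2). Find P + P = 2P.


Doubling: s = (3 x1^2 + a) / (2 y1)
s = (3*1^2 + 4) / (2*2) mod 11 = 10
x3 = s^2 - 2 x1 mod 11 = 10^2 - 2*1 = 10
y3 = s (x1 - x3) - y1 mod 11 = 10 * (1 - 10) - 2 = 7

2P = (10, 7)


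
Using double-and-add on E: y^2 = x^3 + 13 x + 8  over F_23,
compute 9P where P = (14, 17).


k = 9 = 1001_2 (binary, LSB first: 1001)
Double-and-add from P = (14, 17):
  bit 0 = 1: acc = O + (14, 17) = (14, 17)
  bit 1 = 0: acc unchanged = (14, 17)
  bit 2 = 0: acc unchanged = (14, 17)
  bit 3 = 1: acc = (14, 17) + (9, 16) = (12, 11)

9P = (12, 11)


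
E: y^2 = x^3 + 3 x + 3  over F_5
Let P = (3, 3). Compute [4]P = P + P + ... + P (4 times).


k = 4 = 100_2 (binary, LSB first: 001)
Double-and-add from P = (3, 3):
  bit 0 = 0: acc unchanged = O
  bit 1 = 0: acc unchanged = O
  bit 2 = 1: acc = O + (3, 2) = (3, 2)

4P = (3, 2)


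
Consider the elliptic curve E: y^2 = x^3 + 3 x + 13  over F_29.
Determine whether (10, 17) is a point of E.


Check whether y^2 = x^3 + 3 x + 13 (mod 29) for (x, y) = (10, 17).
LHS: y^2 = 17^2 mod 29 = 28
RHS: x^3 + 3 x + 13 = 10^3 + 3*10 + 13 mod 29 = 28
LHS = RHS

Yes, on the curve


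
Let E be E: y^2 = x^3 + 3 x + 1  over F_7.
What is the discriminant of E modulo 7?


4 a^3 + 27 b^2 = 4*3^3 + 27*1^2 = 108 + 27 = 135
Delta = -16 * (135) = -2160
Delta mod 7 = 3

Delta = 3 (mod 7)


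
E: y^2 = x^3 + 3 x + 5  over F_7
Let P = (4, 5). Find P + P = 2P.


Doubling: s = (3 x1^2 + a) / (2 y1)
s = (3*4^2 + 3) / (2*5) mod 7 = 3
x3 = s^2 - 2 x1 mod 7 = 3^2 - 2*4 = 1
y3 = s (x1 - x3) - y1 mod 7 = 3 * (4 - 1) - 5 = 4

2P = (1, 4)


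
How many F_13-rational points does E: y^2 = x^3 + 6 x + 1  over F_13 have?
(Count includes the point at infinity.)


For each x in F_13, count y with y^2 = x^3 + 6 x + 1 mod 13:
  x = 0: RHS = 1, y in [1, 12]  -> 2 point(s)
  x = 5: RHS = 0, y in [0]  -> 1 point(s)
  x = 7: RHS = 9, y in [3, 10]  -> 2 point(s)
  x = 9: RHS = 4, y in [2, 11]  -> 2 point(s)
Affine points: 7. Add the point at infinity: total = 8.

#E(F_13) = 8


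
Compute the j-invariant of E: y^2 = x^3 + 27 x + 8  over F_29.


Delta = -16(4 a^3 + 27 b^2) mod 29 = 8
-1728 * (4 a)^3 = -1728 * (4*27)^3 mod 29 = 4
j = 4 * 8^(-1) mod 29 = 15

j = 15 (mod 29)


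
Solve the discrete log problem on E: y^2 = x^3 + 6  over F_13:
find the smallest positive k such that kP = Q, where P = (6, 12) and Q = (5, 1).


Enumerate multiples of P until we hit Q = (5, 1):
  1P = (6, 12)
  2P = (5, 12)
  3P = (2, 1)
  4P = (2, 12)
  5P = (5, 1)
Match found at i = 5.

k = 5


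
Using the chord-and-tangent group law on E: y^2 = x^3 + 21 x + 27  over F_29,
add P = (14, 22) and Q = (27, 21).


P != Q, so use the chord formula.
s = (y2 - y1) / (x2 - x1) = (28) / (13) mod 29 = 20
x3 = s^2 - x1 - x2 mod 29 = 20^2 - 14 - 27 = 11
y3 = s (x1 - x3) - y1 mod 29 = 20 * (14 - 11) - 22 = 9

P + Q = (11, 9)


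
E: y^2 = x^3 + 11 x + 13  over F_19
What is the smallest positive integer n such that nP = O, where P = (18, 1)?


Compute successive multiples of P until we hit O:
  1P = (18, 1)
  2P = (13, 15)
  3P = (8, 9)
  4P = (2, 9)
  5P = (4, 11)
  6P = (1, 14)
  7P = (9, 10)
  8P = (12, 12)
  ... (continuing to 22P)
  22P = O

ord(P) = 22


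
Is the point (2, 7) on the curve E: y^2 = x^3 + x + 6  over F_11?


Check whether y^2 = x^3 + 1 x + 6 (mod 11) for (x, y) = (2, 7).
LHS: y^2 = 7^2 mod 11 = 5
RHS: x^3 + 1 x + 6 = 2^3 + 1*2 + 6 mod 11 = 5
LHS = RHS

Yes, on the curve


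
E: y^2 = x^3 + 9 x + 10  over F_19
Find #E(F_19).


For each x in F_19, count y with y^2 = x^3 + 9 x + 10 mod 19:
  x = 1: RHS = 1, y in [1, 18]  -> 2 point(s)
  x = 2: RHS = 17, y in [6, 13]  -> 2 point(s)
  x = 3: RHS = 7, y in [8, 11]  -> 2 point(s)
  x = 5: RHS = 9, y in [3, 16]  -> 2 point(s)
  x = 7: RHS = 17, y in [6, 13]  -> 2 point(s)
  x = 8: RHS = 5, y in [9, 10]  -> 2 point(s)
  x = 10: RHS = 17, y in [6, 13]  -> 2 point(s)
  x = 13: RHS = 6, y in [5, 14]  -> 2 point(s)
  x = 14: RHS = 11, y in [7, 12]  -> 2 point(s)
  x = 15: RHS = 5, y in [9, 10]  -> 2 point(s)
  x = 18: RHS = 0, y in [0]  -> 1 point(s)
Affine points: 21. Add the point at infinity: total = 22.

#E(F_19) = 22


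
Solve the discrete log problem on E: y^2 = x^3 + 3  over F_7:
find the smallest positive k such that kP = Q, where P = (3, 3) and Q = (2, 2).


Enumerate multiples of P until we hit Q = (2, 2):
  1P = (3, 3)
  2P = (2, 5)
  3P = (6, 3)
  4P = (5, 4)
  5P = (1, 5)
  6P = (4, 5)
  7P = (4, 2)
  8P = (1, 2)
  9P = (5, 3)
  10P = (6, 4)
  11P = (2, 2)
Match found at i = 11.

k = 11


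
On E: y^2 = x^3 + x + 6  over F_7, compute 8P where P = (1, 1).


k = 8 = 1000_2 (binary, LSB first: 0001)
Double-and-add from P = (1, 1):
  bit 0 = 0: acc unchanged = O
  bit 1 = 0: acc unchanged = O
  bit 2 = 0: acc unchanged = O
  bit 3 = 1: acc = O + (6, 2) = (6, 2)

8P = (6, 2)


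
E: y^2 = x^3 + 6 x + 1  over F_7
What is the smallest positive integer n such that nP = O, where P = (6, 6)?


Compute successive multiples of P until we hit O:
  1P = (6, 6)
  2P = (3, 5)
  3P = (2, 0)
  4P = (3, 2)
  5P = (6, 1)
  6P = O

ord(P) = 6


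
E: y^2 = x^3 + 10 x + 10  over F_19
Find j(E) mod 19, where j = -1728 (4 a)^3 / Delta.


Delta = -16(4 a^3 + 27 b^2) mod 19 = 17
-1728 * (4 a)^3 = -1728 * (4*10)^3 mod 19 = 8
j = 8 * 17^(-1) mod 19 = 15

j = 15 (mod 19)


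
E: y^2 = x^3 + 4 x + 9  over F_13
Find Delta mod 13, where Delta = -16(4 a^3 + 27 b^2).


4 a^3 + 27 b^2 = 4*4^3 + 27*9^2 = 256 + 2187 = 2443
Delta = -16 * (2443) = -39088
Delta mod 13 = 3

Delta = 3 (mod 13)


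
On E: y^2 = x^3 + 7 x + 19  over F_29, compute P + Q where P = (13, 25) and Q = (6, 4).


P != Q, so use the chord formula.
s = (y2 - y1) / (x2 - x1) = (8) / (22) mod 29 = 3
x3 = s^2 - x1 - x2 mod 29 = 3^2 - 13 - 6 = 19
y3 = s (x1 - x3) - y1 mod 29 = 3 * (13 - 19) - 25 = 15

P + Q = (19, 15)


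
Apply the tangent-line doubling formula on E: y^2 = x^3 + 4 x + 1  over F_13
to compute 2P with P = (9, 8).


Doubling: s = (3 x1^2 + a) / (2 y1)
s = (3*9^2 + 4) / (2*8) mod 13 = 0
x3 = s^2 - 2 x1 mod 13 = 0^2 - 2*9 = 8
y3 = s (x1 - x3) - y1 mod 13 = 0 * (9 - 8) - 8 = 5

2P = (8, 5)


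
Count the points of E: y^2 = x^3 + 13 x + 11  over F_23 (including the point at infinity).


For each x in F_23, count y with y^2 = x^3 + 13 x + 11 mod 23:
  x = 1: RHS = 2, y in [5, 18]  -> 2 point(s)
  x = 3: RHS = 8, y in [10, 13]  -> 2 point(s)
  x = 4: RHS = 12, y in [9, 14]  -> 2 point(s)
  x = 6: RHS = 6, y in [11, 12]  -> 2 point(s)
  x = 7: RHS = 8, y in [10, 13]  -> 2 point(s)
  x = 8: RHS = 6, y in [11, 12]  -> 2 point(s)
  x = 9: RHS = 6, y in [11, 12]  -> 2 point(s)
  x = 11: RHS = 13, y in [6, 17]  -> 2 point(s)
  x = 12: RHS = 9, y in [3, 20]  -> 2 point(s)
  x = 13: RHS = 8, y in [10, 13]  -> 2 point(s)
  x = 14: RHS = 16, y in [4, 19]  -> 2 point(s)
  x = 15: RHS = 16, y in [4, 19]  -> 2 point(s)
  x = 17: RHS = 16, y in [4, 19]  -> 2 point(s)
  x = 21: RHS = 0, y in [0]  -> 1 point(s)
Affine points: 27. Add the point at infinity: total = 28.

#E(F_23) = 28


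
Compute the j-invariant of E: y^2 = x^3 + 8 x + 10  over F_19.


Delta = -16(4 a^3 + 27 b^2) mod 19 = 13
-1728 * (4 a)^3 = -1728 * (4*8)^3 mod 19 = 12
j = 12 * 13^(-1) mod 19 = 17

j = 17 (mod 19)


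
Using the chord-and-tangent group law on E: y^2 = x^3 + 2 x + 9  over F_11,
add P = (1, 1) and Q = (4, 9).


P != Q, so use the chord formula.
s = (y2 - y1) / (x2 - x1) = (8) / (3) mod 11 = 10
x3 = s^2 - x1 - x2 mod 11 = 10^2 - 1 - 4 = 7
y3 = s (x1 - x3) - y1 mod 11 = 10 * (1 - 7) - 1 = 5

P + Q = (7, 5)


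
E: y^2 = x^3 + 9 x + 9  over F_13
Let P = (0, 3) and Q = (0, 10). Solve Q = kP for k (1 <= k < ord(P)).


Enumerate multiples of P until we hit Q = (0, 10):
  1P = (0, 3)
  2P = (12, 5)
  3P = (5, 7)
  4P = (5, 6)
  5P = (12, 8)
  6P = (0, 10)
Match found at i = 6.

k = 6


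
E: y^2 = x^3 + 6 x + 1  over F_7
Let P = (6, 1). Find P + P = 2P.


Doubling: s = (3 x1^2 + a) / (2 y1)
s = (3*6^2 + 6) / (2*1) mod 7 = 1
x3 = s^2 - 2 x1 mod 7 = 1^2 - 2*6 = 3
y3 = s (x1 - x3) - y1 mod 7 = 1 * (6 - 3) - 1 = 2

2P = (3, 2)


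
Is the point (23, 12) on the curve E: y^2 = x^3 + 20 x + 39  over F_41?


Check whether y^2 = x^3 + 20 x + 39 (mod 41) for (x, y) = (23, 12).
LHS: y^2 = 12^2 mod 41 = 21
RHS: x^3 + 20 x + 39 = 23^3 + 20*23 + 39 mod 41 = 38
LHS != RHS

No, not on the curve


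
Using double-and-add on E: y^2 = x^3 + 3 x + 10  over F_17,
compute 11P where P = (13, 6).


k = 11 = 1011_2 (binary, LSB first: 1101)
Double-and-add from P = (13, 6):
  bit 0 = 1: acc = O + (13, 6) = (13, 6)
  bit 1 = 1: acc = (13, 6) + (8, 11) = (14, 12)
  bit 2 = 0: acc unchanged = (14, 12)
  bit 3 = 1: acc = (14, 12) + (15, 9) = (14, 5)

11P = (14, 5)


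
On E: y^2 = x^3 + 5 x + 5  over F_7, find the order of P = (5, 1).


Compute successive multiples of P until we hit O:
  1P = (5, 1)
  2P = (1, 5)
  3P = (2, 3)
  4P = (2, 4)
  5P = (1, 2)
  6P = (5, 6)
  7P = O

ord(P) = 7


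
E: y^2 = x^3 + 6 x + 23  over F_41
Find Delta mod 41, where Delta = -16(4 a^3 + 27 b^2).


4 a^3 + 27 b^2 = 4*6^3 + 27*23^2 = 864 + 14283 = 15147
Delta = -16 * (15147) = -242352
Delta mod 41 = 40

Delta = 40 (mod 41)


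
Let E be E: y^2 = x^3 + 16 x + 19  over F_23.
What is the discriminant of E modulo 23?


4 a^3 + 27 b^2 = 4*16^3 + 27*19^2 = 16384 + 9747 = 26131
Delta = -16 * (26131) = -418096
Delta mod 23 = 21

Delta = 21 (mod 23)


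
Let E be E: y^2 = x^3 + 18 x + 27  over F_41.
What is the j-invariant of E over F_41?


Delta = -16(4 a^3 + 27 b^2) mod 41 = 9
-1728 * (4 a)^3 = -1728 * (4*18)^3 mod 41 = 14
j = 14 * 9^(-1) mod 41 = 38

j = 38 (mod 41)


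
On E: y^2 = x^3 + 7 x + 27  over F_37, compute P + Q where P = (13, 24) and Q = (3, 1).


P != Q, so use the chord formula.
s = (y2 - y1) / (x2 - x1) = (14) / (27) mod 37 = 6
x3 = s^2 - x1 - x2 mod 37 = 6^2 - 13 - 3 = 20
y3 = s (x1 - x3) - y1 mod 37 = 6 * (13 - 20) - 24 = 8

P + Q = (20, 8)


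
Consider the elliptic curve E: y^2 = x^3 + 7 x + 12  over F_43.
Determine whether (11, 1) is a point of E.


Check whether y^2 = x^3 + 7 x + 12 (mod 43) for (x, y) = (11, 1).
LHS: y^2 = 1^2 mod 43 = 1
RHS: x^3 + 7 x + 12 = 11^3 + 7*11 + 12 mod 43 = 1
LHS = RHS

Yes, on the curve


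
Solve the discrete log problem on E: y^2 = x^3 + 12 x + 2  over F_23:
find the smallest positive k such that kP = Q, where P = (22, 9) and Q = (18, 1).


Enumerate multiples of P until we hit Q = (18, 1):
  1P = (22, 9)
  2P = (11, 4)
  3P = (21, 4)
  4P = (5, 7)
  5P = (14, 19)
  6P = (13, 20)
  7P = (0, 5)
  8P = (17, 17)
  9P = (16, 9)
  10P = (8, 14)
  11P = (20, 10)
  12P = (10, 8)
  13P = (18, 22)
  14P = (18, 1)
Match found at i = 14.

k = 14


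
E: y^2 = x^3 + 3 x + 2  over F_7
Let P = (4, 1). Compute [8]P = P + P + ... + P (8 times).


k = 8 = 1000_2 (binary, LSB first: 0001)
Double-and-add from P = (4, 1):
  bit 0 = 0: acc unchanged = O
  bit 1 = 0: acc unchanged = O
  bit 2 = 0: acc unchanged = O
  bit 3 = 1: acc = O + (4, 6) = (4, 6)

8P = (4, 6)


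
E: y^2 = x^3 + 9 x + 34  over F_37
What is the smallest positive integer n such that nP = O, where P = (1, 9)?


Compute successive multiples of P until we hit O:
  1P = (1, 9)
  2P = (19, 16)
  3P = (28, 36)
  4P = (9, 20)
  5P = (26, 26)
  6P = (21, 7)
  7P = (25, 23)
  8P = (8, 27)
  ... (continuing to 28P)
  28P = O

ord(P) = 28


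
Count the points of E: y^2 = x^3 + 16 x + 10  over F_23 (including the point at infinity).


For each x in F_23, count y with y^2 = x^3 + 16 x + 10 mod 23:
  x = 1: RHS = 4, y in [2, 21]  -> 2 point(s)
  x = 2: RHS = 4, y in [2, 21]  -> 2 point(s)
  x = 3: RHS = 16, y in [4, 19]  -> 2 point(s)
  x = 4: RHS = 0, y in [0]  -> 1 point(s)
  x = 5: RHS = 8, y in [10, 13]  -> 2 point(s)
  x = 6: RHS = 0, y in [0]  -> 1 point(s)
  x = 8: RHS = 6, y in [11, 12]  -> 2 point(s)
  x = 9: RHS = 9, y in [3, 20]  -> 2 point(s)
  x = 13: RHS = 0, y in [0]  -> 1 point(s)
  x = 18: RHS = 12, y in [9, 14]  -> 2 point(s)
  x = 20: RHS = 4, y in [2, 21]  -> 2 point(s)
  x = 21: RHS = 16, y in [4, 19]  -> 2 point(s)
  x = 22: RHS = 16, y in [4, 19]  -> 2 point(s)
Affine points: 23. Add the point at infinity: total = 24.

#E(F_23) = 24


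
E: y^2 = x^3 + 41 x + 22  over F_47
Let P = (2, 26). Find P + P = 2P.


Doubling: s = (3 x1^2 + a) / (2 y1)
s = (3*2^2 + 41) / (2*26) mod 47 = 20
x3 = s^2 - 2 x1 mod 47 = 20^2 - 2*2 = 20
y3 = s (x1 - x3) - y1 mod 47 = 20 * (2 - 20) - 26 = 37

2P = (20, 37)


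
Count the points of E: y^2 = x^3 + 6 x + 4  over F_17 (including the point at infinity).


For each x in F_17, count y with y^2 = x^3 + 6 x + 4 mod 17:
  x = 0: RHS = 4, y in [2, 15]  -> 2 point(s)
  x = 3: RHS = 15, y in [7, 10]  -> 2 point(s)
  x = 6: RHS = 1, y in [1, 16]  -> 2 point(s)
  x = 7: RHS = 15, y in [7, 10]  -> 2 point(s)
  x = 12: RHS = 2, y in [6, 11]  -> 2 point(s)
  x = 13: RHS = 1, y in [1, 16]  -> 2 point(s)
  x = 15: RHS = 1, y in [1, 16]  -> 2 point(s)
Affine points: 14. Add the point at infinity: total = 15.

#E(F_17) = 15


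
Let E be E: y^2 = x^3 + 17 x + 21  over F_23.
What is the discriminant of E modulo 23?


4 a^3 + 27 b^2 = 4*17^3 + 27*21^2 = 19652 + 11907 = 31559
Delta = -16 * (31559) = -504944
Delta mod 23 = 21

Delta = 21 (mod 23)


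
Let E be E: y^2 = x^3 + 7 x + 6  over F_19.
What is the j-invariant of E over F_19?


Delta = -16(4 a^3 + 27 b^2) mod 19 = 2
-1728 * (4 a)^3 = -1728 * (4*7)^3 mod 19 = 7
j = 7 * 2^(-1) mod 19 = 13

j = 13 (mod 19)


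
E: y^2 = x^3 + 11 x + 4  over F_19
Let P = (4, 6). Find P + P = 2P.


Doubling: s = (3 x1^2 + a) / (2 y1)
s = (3*4^2 + 11) / (2*6) mod 19 = 16
x3 = s^2 - 2 x1 mod 19 = 16^2 - 2*4 = 1
y3 = s (x1 - x3) - y1 mod 19 = 16 * (4 - 1) - 6 = 4

2P = (1, 4)


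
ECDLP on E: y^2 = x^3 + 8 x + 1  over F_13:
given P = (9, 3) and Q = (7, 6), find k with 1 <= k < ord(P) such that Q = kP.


Enumerate multiples of P until we hit Q = (7, 6):
  1P = (9, 3)
  2P = (7, 7)
  3P = (1, 7)
  4P = (0, 12)
  5P = (5, 6)
  6P = (2, 8)
  7P = (11, 4)
  8P = (3, 0)
  9P = (11, 9)
  10P = (2, 5)
  11P = (5, 7)
  12P = (0, 1)
  13P = (1, 6)
  14P = (7, 6)
Match found at i = 14.

k = 14


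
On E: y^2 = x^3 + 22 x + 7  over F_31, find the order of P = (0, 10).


Compute successive multiples of P until we hit O:
  1P = (0, 10)
  2P = (4, 29)
  3P = (5, 5)
  4P = (27, 17)
  5P = (9, 29)
  6P = (10, 24)
  7P = (18, 2)
  8P = (22, 17)
  ... (continuing to 34P)
  34P = O

ord(P) = 34


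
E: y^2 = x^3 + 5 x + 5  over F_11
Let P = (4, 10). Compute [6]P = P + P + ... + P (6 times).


k = 6 = 110_2 (binary, LSB first: 011)
Double-and-add from P = (4, 10):
  bit 0 = 0: acc unchanged = O
  bit 1 = 1: acc = O + (4, 1) = (4, 1)
  bit 2 = 1: acc = (4, 1) + (4, 10) = O

6P = O


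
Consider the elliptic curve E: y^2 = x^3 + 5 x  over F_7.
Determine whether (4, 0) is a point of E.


Check whether y^2 = x^3 + 5 x + 0 (mod 7) for (x, y) = (4, 0).
LHS: y^2 = 0^2 mod 7 = 0
RHS: x^3 + 5 x + 0 = 4^3 + 5*4 + 0 mod 7 = 0
LHS = RHS

Yes, on the curve


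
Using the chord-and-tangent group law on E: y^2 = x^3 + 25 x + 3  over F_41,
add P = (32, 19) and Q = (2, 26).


P != Q, so use the chord formula.
s = (y2 - y1) / (x2 - x1) = (7) / (11) mod 41 = 23
x3 = s^2 - x1 - x2 mod 41 = 23^2 - 32 - 2 = 3
y3 = s (x1 - x3) - y1 mod 41 = 23 * (32 - 3) - 19 = 33

P + Q = (3, 33)


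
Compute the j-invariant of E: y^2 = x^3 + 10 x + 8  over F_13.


Delta = -16(4 a^3 + 27 b^2) mod 13 = 2
-1728 * (4 a)^3 = -1728 * (4*10)^3 mod 13 = 1
j = 1 * 2^(-1) mod 13 = 7

j = 7 (mod 13)


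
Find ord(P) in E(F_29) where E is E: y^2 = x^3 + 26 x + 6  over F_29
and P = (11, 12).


Compute successive multiples of P until we hit O:
  1P = (11, 12)
  2P = (0, 8)
  3P = (27, 27)
  4P = (4, 0)
  5P = (27, 2)
  6P = (0, 21)
  7P = (11, 17)
  8P = O

ord(P) = 8


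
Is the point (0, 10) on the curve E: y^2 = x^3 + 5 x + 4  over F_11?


Check whether y^2 = x^3 + 5 x + 4 (mod 11) for (x, y) = (0, 10).
LHS: y^2 = 10^2 mod 11 = 1
RHS: x^3 + 5 x + 4 = 0^3 + 5*0 + 4 mod 11 = 4
LHS != RHS

No, not on the curve


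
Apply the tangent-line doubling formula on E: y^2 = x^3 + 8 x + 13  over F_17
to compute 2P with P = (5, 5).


Doubling: s = (3 x1^2 + a) / (2 y1)
s = (3*5^2 + 8) / (2*5) mod 17 = 10
x3 = s^2 - 2 x1 mod 17 = 10^2 - 2*5 = 5
y3 = s (x1 - x3) - y1 mod 17 = 10 * (5 - 5) - 5 = 12

2P = (5, 12)


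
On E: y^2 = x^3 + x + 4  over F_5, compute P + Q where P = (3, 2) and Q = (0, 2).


P != Q, so use the chord formula.
s = (y2 - y1) / (x2 - x1) = (0) / (2) mod 5 = 0
x3 = s^2 - x1 - x2 mod 5 = 0^2 - 3 - 0 = 2
y3 = s (x1 - x3) - y1 mod 5 = 0 * (3 - 2) - 2 = 3

P + Q = (2, 3)


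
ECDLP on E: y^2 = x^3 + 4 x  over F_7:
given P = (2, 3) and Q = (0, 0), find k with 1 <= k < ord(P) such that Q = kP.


Enumerate multiples of P until we hit Q = (0, 0):
  1P = (2, 3)
  2P = (0, 0)
Match found at i = 2.

k = 2


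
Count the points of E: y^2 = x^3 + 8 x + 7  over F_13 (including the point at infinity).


For each x in F_13, count y with y^2 = x^3 + 8 x + 7 mod 13:
  x = 1: RHS = 3, y in [4, 9]  -> 2 point(s)
  x = 4: RHS = 12, y in [5, 8]  -> 2 point(s)
  x = 5: RHS = 3, y in [4, 9]  -> 2 point(s)
  x = 7: RHS = 3, y in [4, 9]  -> 2 point(s)
  x = 11: RHS = 9, y in [3, 10]  -> 2 point(s)
Affine points: 10. Add the point at infinity: total = 11.

#E(F_13) = 11


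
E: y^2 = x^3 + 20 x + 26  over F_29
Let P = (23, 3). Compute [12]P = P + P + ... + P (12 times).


k = 12 = 1100_2 (binary, LSB first: 0011)
Double-and-add from P = (23, 3):
  bit 0 = 0: acc unchanged = O
  bit 1 = 0: acc unchanged = O
  bit 2 = 1: acc = O + (20, 25) = (20, 25)
  bit 3 = 1: acc = (20, 25) + (9, 23) = (24, 27)

12P = (24, 27)


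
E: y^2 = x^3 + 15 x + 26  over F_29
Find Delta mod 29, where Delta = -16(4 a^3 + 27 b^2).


4 a^3 + 27 b^2 = 4*15^3 + 27*26^2 = 13500 + 18252 = 31752
Delta = -16 * (31752) = -508032
Delta mod 29 = 19

Delta = 19 (mod 29)


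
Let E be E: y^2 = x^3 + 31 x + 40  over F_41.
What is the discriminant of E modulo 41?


4 a^3 + 27 b^2 = 4*31^3 + 27*40^2 = 119164 + 43200 = 162364
Delta = -16 * (162364) = -2597824
Delta mod 41 = 18

Delta = 18 (mod 41)


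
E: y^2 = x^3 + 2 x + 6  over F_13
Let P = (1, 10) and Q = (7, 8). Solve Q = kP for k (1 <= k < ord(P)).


Enumerate multiples of P until we hit Q = (7, 8):
  1P = (1, 10)
  2P = (7, 8)
Match found at i = 2.

k = 2


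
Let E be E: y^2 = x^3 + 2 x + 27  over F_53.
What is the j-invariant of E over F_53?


Delta = -16(4 a^3 + 27 b^2) mod 53 = 16
-1728 * (4 a)^3 = -1728 * (4*2)^3 mod 53 = 46
j = 46 * 16^(-1) mod 53 = 36

j = 36 (mod 53)


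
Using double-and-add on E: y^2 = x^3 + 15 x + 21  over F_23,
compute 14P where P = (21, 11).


k = 14 = 1110_2 (binary, LSB first: 0111)
Double-and-add from P = (21, 11):
  bit 0 = 0: acc unchanged = O
  bit 1 = 1: acc = O + (20, 8) = (20, 8)
  bit 2 = 1: acc = (20, 8) + (19, 9) = (8, 3)
  bit 3 = 1: acc = (8, 3) + (3, 1) = (14, 13)

14P = (14, 13)


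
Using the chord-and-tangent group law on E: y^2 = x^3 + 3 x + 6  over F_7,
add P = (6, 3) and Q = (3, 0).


P != Q, so use the chord formula.
s = (y2 - y1) / (x2 - x1) = (4) / (4) mod 7 = 1
x3 = s^2 - x1 - x2 mod 7 = 1^2 - 6 - 3 = 6
y3 = s (x1 - x3) - y1 mod 7 = 1 * (6 - 6) - 3 = 4

P + Q = (6, 4)


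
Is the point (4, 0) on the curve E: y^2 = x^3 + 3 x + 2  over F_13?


Check whether y^2 = x^3 + 3 x + 2 (mod 13) for (x, y) = (4, 0).
LHS: y^2 = 0^2 mod 13 = 0
RHS: x^3 + 3 x + 2 = 4^3 + 3*4 + 2 mod 13 = 0
LHS = RHS

Yes, on the curve


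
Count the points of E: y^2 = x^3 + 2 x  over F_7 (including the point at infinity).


For each x in F_7, count y with y^2 = x^3 + 2 x + 0 mod 7:
  x = 0: RHS = 0, y in [0]  -> 1 point(s)
  x = 4: RHS = 2, y in [3, 4]  -> 2 point(s)
  x = 5: RHS = 2, y in [3, 4]  -> 2 point(s)
  x = 6: RHS = 4, y in [2, 5]  -> 2 point(s)
Affine points: 7. Add the point at infinity: total = 8.

#E(F_7) = 8


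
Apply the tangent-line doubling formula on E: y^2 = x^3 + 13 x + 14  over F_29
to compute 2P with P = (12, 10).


Doubling: s = (3 x1^2 + a) / (2 y1)
s = (3*12^2 + 13) / (2*10) mod 29 = 15
x3 = s^2 - 2 x1 mod 29 = 15^2 - 2*12 = 27
y3 = s (x1 - x3) - y1 mod 29 = 15 * (12 - 27) - 10 = 26

2P = (27, 26)


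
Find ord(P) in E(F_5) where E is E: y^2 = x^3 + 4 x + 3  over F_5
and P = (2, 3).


Compute successive multiples of P until we hit O:
  1P = (2, 3)
  2P = (2, 2)
  3P = O

ord(P) = 3


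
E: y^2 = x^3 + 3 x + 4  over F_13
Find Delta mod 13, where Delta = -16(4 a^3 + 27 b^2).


4 a^3 + 27 b^2 = 4*3^3 + 27*4^2 = 108 + 432 = 540
Delta = -16 * (540) = -8640
Delta mod 13 = 5

Delta = 5 (mod 13)


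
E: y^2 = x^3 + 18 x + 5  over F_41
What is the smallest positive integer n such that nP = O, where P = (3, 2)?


Compute successive multiples of P until we hit O:
  1P = (3, 2)
  2P = (36, 6)
  3P = (33, 13)
  4P = (6, 1)
  5P = (23, 32)
  6P = (7, 33)
  7P = (27, 17)
  8P = (21, 38)
  ... (continuing to 17P)
  17P = O

ord(P) = 17


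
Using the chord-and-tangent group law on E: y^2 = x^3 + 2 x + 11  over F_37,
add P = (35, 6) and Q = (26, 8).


P != Q, so use the chord formula.
s = (y2 - y1) / (x2 - x1) = (2) / (28) mod 37 = 8
x3 = s^2 - x1 - x2 mod 37 = 8^2 - 35 - 26 = 3
y3 = s (x1 - x3) - y1 mod 37 = 8 * (35 - 3) - 6 = 28

P + Q = (3, 28)


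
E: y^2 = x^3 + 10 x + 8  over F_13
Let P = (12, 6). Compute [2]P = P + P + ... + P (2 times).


k = 2 = 10_2 (binary, LSB first: 01)
Double-and-add from P = (12, 6):
  bit 0 = 0: acc unchanged = O
  bit 1 = 1: acc = O + (2, 7) = (2, 7)

2P = (2, 7)


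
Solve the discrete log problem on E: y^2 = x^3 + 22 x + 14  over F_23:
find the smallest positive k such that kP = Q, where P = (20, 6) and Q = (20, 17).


Enumerate multiples of P until we hit Q = (20, 17):
  1P = (20, 6)
  2P = (19, 0)
  3P = (20, 17)
Match found at i = 3.

k = 3


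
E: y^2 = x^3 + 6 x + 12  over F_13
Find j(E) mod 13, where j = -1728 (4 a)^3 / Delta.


Delta = -16(4 a^3 + 27 b^2) mod 13 = 5
-1728 * (4 a)^3 = -1728 * (4*6)^3 mod 13 = 5
j = 5 * 5^(-1) mod 13 = 1

j = 1 (mod 13)


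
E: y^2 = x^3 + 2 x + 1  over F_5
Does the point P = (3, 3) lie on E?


Check whether y^2 = x^3 + 2 x + 1 (mod 5) for (x, y) = (3, 3).
LHS: y^2 = 3^2 mod 5 = 4
RHS: x^3 + 2 x + 1 = 3^3 + 2*3 + 1 mod 5 = 4
LHS = RHS

Yes, on the curve


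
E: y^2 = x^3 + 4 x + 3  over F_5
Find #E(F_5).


For each x in F_5, count y with y^2 = x^3 + 4 x + 3 mod 5:
  x = 2: RHS = 4, y in [2, 3]  -> 2 point(s)
Affine points: 2. Add the point at infinity: total = 3.

#E(F_5) = 3


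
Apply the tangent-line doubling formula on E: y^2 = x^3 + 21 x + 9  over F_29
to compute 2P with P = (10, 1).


Doubling: s = (3 x1^2 + a) / (2 y1)
s = (3*10^2 + 21) / (2*1) mod 29 = 1
x3 = s^2 - 2 x1 mod 29 = 1^2 - 2*10 = 10
y3 = s (x1 - x3) - y1 mod 29 = 1 * (10 - 10) - 1 = 28

2P = (10, 28)


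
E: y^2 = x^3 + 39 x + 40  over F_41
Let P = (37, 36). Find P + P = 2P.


Doubling: s = (3 x1^2 + a) / (2 y1)
s = (3*37^2 + 39) / (2*36) mod 41 = 20
x3 = s^2 - 2 x1 mod 41 = 20^2 - 2*37 = 39
y3 = s (x1 - x3) - y1 mod 41 = 20 * (37 - 39) - 36 = 6

2P = (39, 6)


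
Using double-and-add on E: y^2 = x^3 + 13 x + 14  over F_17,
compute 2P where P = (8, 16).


k = 2 = 10_2 (binary, LSB first: 01)
Double-and-add from P = (8, 16):
  bit 0 = 0: acc unchanged = O
  bit 1 = 1: acc = O + (14, 4) = (14, 4)

2P = (14, 4)


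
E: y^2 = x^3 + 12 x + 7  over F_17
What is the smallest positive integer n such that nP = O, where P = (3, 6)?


Compute successive multiples of P until we hit O:
  1P = (3, 6)
  2P = (12, 3)
  3P = (4, 0)
  4P = (12, 14)
  5P = (3, 11)
  6P = O

ord(P) = 6


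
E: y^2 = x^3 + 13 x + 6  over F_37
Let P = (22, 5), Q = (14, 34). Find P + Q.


P != Q, so use the chord formula.
s = (y2 - y1) / (x2 - x1) = (29) / (29) mod 37 = 1
x3 = s^2 - x1 - x2 mod 37 = 1^2 - 22 - 14 = 2
y3 = s (x1 - x3) - y1 mod 37 = 1 * (22 - 2) - 5 = 15

P + Q = (2, 15)


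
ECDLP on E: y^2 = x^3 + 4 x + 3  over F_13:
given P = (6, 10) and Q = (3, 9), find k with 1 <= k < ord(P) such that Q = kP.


Enumerate multiples of P until we hit Q = (3, 9):
  1P = (6, 10)
  2P = (10, 4)
  3P = (9, 1)
  4P = (7, 6)
  5P = (3, 4)
  6P = (8, 12)
  7P = (0, 9)
  8P = (11, 0)
  9P = (0, 4)
  10P = (8, 1)
  11P = (3, 9)
Match found at i = 11.

k = 11


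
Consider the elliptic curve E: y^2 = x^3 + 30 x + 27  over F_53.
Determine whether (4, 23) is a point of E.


Check whether y^2 = x^3 + 30 x + 27 (mod 53) for (x, y) = (4, 23).
LHS: y^2 = 23^2 mod 53 = 52
RHS: x^3 + 30 x + 27 = 4^3 + 30*4 + 27 mod 53 = 52
LHS = RHS

Yes, on the curve


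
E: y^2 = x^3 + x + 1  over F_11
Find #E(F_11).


For each x in F_11, count y with y^2 = x^3 + 1 x + 1 mod 11:
  x = 0: RHS = 1, y in [1, 10]  -> 2 point(s)
  x = 1: RHS = 3, y in [5, 6]  -> 2 point(s)
  x = 2: RHS = 0, y in [0]  -> 1 point(s)
  x = 3: RHS = 9, y in [3, 8]  -> 2 point(s)
  x = 4: RHS = 3, y in [5, 6]  -> 2 point(s)
  x = 6: RHS = 3, y in [5, 6]  -> 2 point(s)
  x = 8: RHS = 4, y in [2, 9]  -> 2 point(s)
Affine points: 13. Add the point at infinity: total = 14.

#E(F_11) = 14


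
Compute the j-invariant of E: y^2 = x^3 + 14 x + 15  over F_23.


Delta = -16(4 a^3 + 27 b^2) mod 23 = 10
-1728 * (4 a)^3 = -1728 * (4*14)^3 mod 23 = 13
j = 13 * 10^(-1) mod 23 = 22

j = 22 (mod 23)


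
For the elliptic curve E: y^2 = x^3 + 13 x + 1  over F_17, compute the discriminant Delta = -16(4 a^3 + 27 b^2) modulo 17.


4 a^3 + 27 b^2 = 4*13^3 + 27*1^2 = 8788 + 27 = 8815
Delta = -16 * (8815) = -141040
Delta mod 17 = 9

Delta = 9 (mod 17)


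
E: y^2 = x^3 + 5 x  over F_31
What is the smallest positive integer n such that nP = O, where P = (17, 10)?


Compute successive multiples of P until we hit O:
  1P = (17, 10)
  2P = (2, 24)
  3P = (21, 2)
  4P = (28, 12)
  5P = (26, 25)
  6P = (8, 5)
  7P = (22, 1)
  8P = (25, 23)
  ... (continuing to 32P)
  32P = O

ord(P) = 32


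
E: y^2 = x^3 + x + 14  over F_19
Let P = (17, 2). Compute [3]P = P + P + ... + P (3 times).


k = 3 = 11_2 (binary, LSB first: 11)
Double-and-add from P = (17, 2):
  bit 0 = 1: acc = O + (17, 2) = (17, 2)
  bit 1 = 1: acc = (17, 2) + (11, 8) = (11, 11)

3P = (11, 11)


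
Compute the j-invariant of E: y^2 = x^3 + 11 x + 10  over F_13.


Delta = -16(4 a^3 + 27 b^2) mod 13 = 4
-1728 * (4 a)^3 = -1728 * (4*11)^3 mod 13 = 8
j = 8 * 4^(-1) mod 13 = 2

j = 2 (mod 13)


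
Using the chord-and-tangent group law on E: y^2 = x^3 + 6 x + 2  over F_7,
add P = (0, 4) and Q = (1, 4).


P != Q, so use the chord formula.
s = (y2 - y1) / (x2 - x1) = (0) / (1) mod 7 = 0
x3 = s^2 - x1 - x2 mod 7 = 0^2 - 0 - 1 = 6
y3 = s (x1 - x3) - y1 mod 7 = 0 * (0 - 6) - 4 = 3

P + Q = (6, 3)


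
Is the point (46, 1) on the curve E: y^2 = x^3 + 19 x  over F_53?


Check whether y^2 = x^3 + 19 x + 0 (mod 53) for (x, y) = (46, 1).
LHS: y^2 = 1^2 mod 53 = 1
RHS: x^3 + 19 x + 0 = 46^3 + 19*46 + 0 mod 53 = 1
LHS = RHS

Yes, on the curve


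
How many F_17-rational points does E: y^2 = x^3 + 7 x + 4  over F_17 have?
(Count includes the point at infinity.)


For each x in F_17, count y with y^2 = x^3 + 7 x + 4 mod 17:
  x = 0: RHS = 4, y in [2, 15]  -> 2 point(s)
  x = 2: RHS = 9, y in [3, 14]  -> 2 point(s)
  x = 3: RHS = 1, y in [1, 16]  -> 2 point(s)
  x = 11: RHS = 1, y in [1, 16]  -> 2 point(s)
  x = 15: RHS = 16, y in [4, 13]  -> 2 point(s)
  x = 16: RHS = 13, y in [8, 9]  -> 2 point(s)
Affine points: 12. Add the point at infinity: total = 13.

#E(F_17) = 13


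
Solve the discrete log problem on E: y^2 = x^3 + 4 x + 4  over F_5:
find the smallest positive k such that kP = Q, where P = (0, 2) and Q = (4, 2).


Enumerate multiples of P until we hit Q = (4, 2):
  1P = (0, 2)
  2P = (1, 2)
  3P = (4, 3)
  4P = (2, 0)
  5P = (4, 2)
Match found at i = 5.

k = 5


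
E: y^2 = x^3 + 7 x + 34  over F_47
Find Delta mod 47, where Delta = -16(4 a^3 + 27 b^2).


4 a^3 + 27 b^2 = 4*7^3 + 27*34^2 = 1372 + 31212 = 32584
Delta = -16 * (32584) = -521344
Delta mod 47 = 27

Delta = 27 (mod 47)


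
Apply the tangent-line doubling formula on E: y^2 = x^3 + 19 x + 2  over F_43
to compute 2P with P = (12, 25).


Doubling: s = (3 x1^2 + a) / (2 y1)
s = (3*12^2 + 19) / (2*25) mod 43 = 3
x3 = s^2 - 2 x1 mod 43 = 3^2 - 2*12 = 28
y3 = s (x1 - x3) - y1 mod 43 = 3 * (12 - 28) - 25 = 13

2P = (28, 13)


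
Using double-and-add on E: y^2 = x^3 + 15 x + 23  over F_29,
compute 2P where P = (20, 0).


k = 2 = 10_2 (binary, LSB first: 01)
Double-and-add from P = (20, 0):
  bit 0 = 0: acc unchanged = O
  bit 1 = 1: acc = O + O = O

2P = O


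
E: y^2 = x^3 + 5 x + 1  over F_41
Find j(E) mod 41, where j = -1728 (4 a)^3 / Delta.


Delta = -16(4 a^3 + 27 b^2) mod 41 = 14
-1728 * (4 a)^3 = -1728 * (4*5)^3 mod 41 = 11
j = 11 * 14^(-1) mod 41 = 33

j = 33 (mod 41)


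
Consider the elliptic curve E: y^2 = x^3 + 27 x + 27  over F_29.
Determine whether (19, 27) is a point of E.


Check whether y^2 = x^3 + 27 x + 27 (mod 29) for (x, y) = (19, 27).
LHS: y^2 = 27^2 mod 29 = 4
RHS: x^3 + 27 x + 27 = 19^3 + 27*19 + 27 mod 29 = 4
LHS = RHS

Yes, on the curve


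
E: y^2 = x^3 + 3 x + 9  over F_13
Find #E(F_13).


For each x in F_13, count y with y^2 = x^3 + 3 x + 9 mod 13:
  x = 0: RHS = 9, y in [3, 10]  -> 2 point(s)
  x = 1: RHS = 0, y in [0]  -> 1 point(s)
  x = 2: RHS = 10, y in [6, 7]  -> 2 point(s)
  x = 6: RHS = 9, y in [3, 10]  -> 2 point(s)
  x = 7: RHS = 9, y in [3, 10]  -> 2 point(s)
  x = 8: RHS = 12, y in [5, 8]  -> 2 point(s)
  x = 10: RHS = 12, y in [5, 8]  -> 2 point(s)
Affine points: 13. Add the point at infinity: total = 14.

#E(F_13) = 14


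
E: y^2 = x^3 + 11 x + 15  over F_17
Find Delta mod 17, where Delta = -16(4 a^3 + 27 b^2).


4 a^3 + 27 b^2 = 4*11^3 + 27*15^2 = 5324 + 6075 = 11399
Delta = -16 * (11399) = -182384
Delta mod 17 = 9

Delta = 9 (mod 17)


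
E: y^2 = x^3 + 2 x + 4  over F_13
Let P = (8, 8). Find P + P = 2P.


Doubling: s = (3 x1^2 + a) / (2 y1)
s = (3*8^2 + 2) / (2*8) mod 13 = 4
x3 = s^2 - 2 x1 mod 13 = 4^2 - 2*8 = 0
y3 = s (x1 - x3) - y1 mod 13 = 4 * (8 - 0) - 8 = 11

2P = (0, 11)


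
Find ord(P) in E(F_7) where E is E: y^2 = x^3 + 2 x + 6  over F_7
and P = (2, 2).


Compute successive multiples of P until we hit O:
  1P = (2, 2)
  2P = (3, 5)
  3P = (4, 6)
  4P = (5, 6)
  5P = (1, 4)
  6P = (1, 3)
  7P = (5, 1)
  8P = (4, 1)
  ... (continuing to 11P)
  11P = O

ord(P) = 11


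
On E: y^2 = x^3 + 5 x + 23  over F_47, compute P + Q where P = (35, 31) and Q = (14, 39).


P != Q, so use the chord formula.
s = (y2 - y1) / (x2 - x1) = (8) / (26) mod 47 = 22
x3 = s^2 - x1 - x2 mod 47 = 22^2 - 35 - 14 = 12
y3 = s (x1 - x3) - y1 mod 47 = 22 * (35 - 12) - 31 = 5

P + Q = (12, 5)


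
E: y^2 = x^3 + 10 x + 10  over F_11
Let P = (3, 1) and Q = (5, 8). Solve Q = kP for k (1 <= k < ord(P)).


Enumerate multiples of P until we hit Q = (5, 8):
  1P = (3, 1)
  2P = (9, 9)
  3P = (2, 4)
  4P = (4, 2)
  5P = (5, 8)
Match found at i = 5.

k = 5


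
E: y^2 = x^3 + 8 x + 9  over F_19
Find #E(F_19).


For each x in F_19, count y with y^2 = x^3 + 8 x + 9 mod 19:
  x = 0: RHS = 9, y in [3, 16]  -> 2 point(s)
  x = 6: RHS = 7, y in [8, 11]  -> 2 point(s)
  x = 7: RHS = 9, y in [3, 16]  -> 2 point(s)
  x = 10: RHS = 6, y in [5, 14]  -> 2 point(s)
  x = 12: RHS = 9, y in [3, 16]  -> 2 point(s)
  x = 13: RHS = 11, y in [7, 12]  -> 2 point(s)
  x = 17: RHS = 4, y in [2, 17]  -> 2 point(s)
  x = 18: RHS = 0, y in [0]  -> 1 point(s)
Affine points: 15. Add the point at infinity: total = 16.

#E(F_19) = 16


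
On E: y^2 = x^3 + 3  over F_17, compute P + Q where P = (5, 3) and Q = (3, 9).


P != Q, so use the chord formula.
s = (y2 - y1) / (x2 - x1) = (6) / (15) mod 17 = 14
x3 = s^2 - x1 - x2 mod 17 = 14^2 - 5 - 3 = 1
y3 = s (x1 - x3) - y1 mod 17 = 14 * (5 - 1) - 3 = 2

P + Q = (1, 2)


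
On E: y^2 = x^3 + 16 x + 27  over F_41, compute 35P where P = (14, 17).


k = 35 = 100011_2 (binary, LSB first: 110001)
Double-and-add from P = (14, 17):
  bit 0 = 1: acc = O + (14, 17) = (14, 17)
  bit 1 = 1: acc = (14, 17) + (23, 4) = (40, 16)
  bit 2 = 0: acc unchanged = (40, 16)
  bit 3 = 0: acc unchanged = (40, 16)
  bit 4 = 0: acc unchanged = (40, 16)
  bit 5 = 1: acc = (40, 16) + (12, 26) = (9, 11)

35P = (9, 11)


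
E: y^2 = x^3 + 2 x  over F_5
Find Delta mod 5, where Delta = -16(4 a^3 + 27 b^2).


4 a^3 + 27 b^2 = 4*2^3 + 27*0^2 = 32 + 0 = 32
Delta = -16 * (32) = -512
Delta mod 5 = 3

Delta = 3 (mod 5)


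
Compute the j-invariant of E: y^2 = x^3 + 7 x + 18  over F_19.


Delta = -16(4 a^3 + 27 b^2) mod 19 = 17
-1728 * (4 a)^3 = -1728 * (4*7)^3 mod 19 = 7
j = 7 * 17^(-1) mod 19 = 6

j = 6 (mod 19)


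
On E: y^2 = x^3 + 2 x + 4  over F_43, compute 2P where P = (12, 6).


Doubling: s = (3 x1^2 + a) / (2 y1)
s = (3*12^2 + 2) / (2*6) mod 43 = 29
x3 = s^2 - 2 x1 mod 43 = 29^2 - 2*12 = 0
y3 = s (x1 - x3) - y1 mod 43 = 29 * (12 - 0) - 6 = 41

2P = (0, 41)


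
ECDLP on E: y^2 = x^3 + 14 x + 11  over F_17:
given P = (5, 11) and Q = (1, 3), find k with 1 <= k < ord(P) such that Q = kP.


Enumerate multiples of P until we hit Q = (1, 3):
  1P = (5, 11)
  2P = (9, 13)
  3P = (16, 9)
  4P = (15, 14)
  5P = (1, 14)
  6P = (2, 8)
  7P = (11, 0)
  8P = (2, 9)
  9P = (1, 3)
Match found at i = 9.

k = 9


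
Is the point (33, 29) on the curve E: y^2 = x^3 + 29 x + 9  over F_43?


Check whether y^2 = x^3 + 29 x + 9 (mod 43) for (x, y) = (33, 29).
LHS: y^2 = 29^2 mod 43 = 24
RHS: x^3 + 29 x + 9 = 33^3 + 29*33 + 9 mod 43 = 9
LHS != RHS

No, not on the curve


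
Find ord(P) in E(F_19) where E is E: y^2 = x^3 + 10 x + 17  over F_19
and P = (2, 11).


Compute successive multiples of P until we hit O:
  1P = (2, 11)
  2P = (16, 13)
  3P = (8, 18)
  4P = (13, 11)
  5P = (4, 8)
  6P = (1, 16)
  7P = (3, 13)
  8P = (18, 14)
  ... (continuing to 20P)
  20P = O

ord(P) = 20


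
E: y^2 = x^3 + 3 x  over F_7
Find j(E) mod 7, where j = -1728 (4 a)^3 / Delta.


Delta = -16(4 a^3 + 27 b^2) mod 7 = 1
-1728 * (4 a)^3 = -1728 * (4*3)^3 mod 7 = 6
j = 6 * 1^(-1) mod 7 = 6

j = 6 (mod 7)


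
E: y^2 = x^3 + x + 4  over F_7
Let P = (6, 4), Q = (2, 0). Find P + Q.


P != Q, so use the chord formula.
s = (y2 - y1) / (x2 - x1) = (3) / (3) mod 7 = 1
x3 = s^2 - x1 - x2 mod 7 = 1^2 - 6 - 2 = 0
y3 = s (x1 - x3) - y1 mod 7 = 1 * (6 - 0) - 4 = 2

P + Q = (0, 2)


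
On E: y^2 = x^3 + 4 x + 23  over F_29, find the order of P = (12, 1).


Compute successive multiples of P until we hit O:
  1P = (12, 1)
  2P = (27, 6)
  3P = (3, 2)
  4P = (9, 18)
  5P = (24, 9)
  6P = (16, 6)
  7P = (8, 4)
  8P = (15, 23)
  ... (continuing to 36P)
  36P = O

ord(P) = 36


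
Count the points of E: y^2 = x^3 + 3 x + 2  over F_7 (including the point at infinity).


For each x in F_7, count y with y^2 = x^3 + 3 x + 2 mod 7:
  x = 0: RHS = 2, y in [3, 4]  -> 2 point(s)
  x = 2: RHS = 2, y in [3, 4]  -> 2 point(s)
  x = 4: RHS = 1, y in [1, 6]  -> 2 point(s)
  x = 5: RHS = 2, y in [3, 4]  -> 2 point(s)
Affine points: 8. Add the point at infinity: total = 9.

#E(F_7) = 9
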